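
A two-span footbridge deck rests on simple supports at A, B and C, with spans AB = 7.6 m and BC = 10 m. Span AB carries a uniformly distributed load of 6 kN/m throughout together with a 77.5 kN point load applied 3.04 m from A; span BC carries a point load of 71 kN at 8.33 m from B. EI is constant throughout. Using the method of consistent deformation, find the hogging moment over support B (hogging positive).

M_B = 94.18 kN·m

Release continuity at B by inserting a hinge; the redundant is the internal moment M_B. The primary structure is two simply-supported spans AB and BC.
Discontinuity in slope at B on the released structure — sum the simple-span end rotations:
  span AB: UDL 6: wL³/(24EI) = 109.7/EI
  span AB: point load 77.5 at a = 3.04: Pab(L + a)/(6LEI) = 250.7/EI
  span BC: point load 71 at a = 8.33: Pab(L + b)/(6LEI) = 192.1/EI
  relative rotation θ_0 = (360.4 + 192.1)/EI = 552.5/EI
A unit hogging moment at B produces rotation L₁/(3EI) + L₂/(3EI) = 5.867/EI.
Slope continuity at B: θ_0 = M_B·5.867/EI, so M_B = 552.5/5.867 = 94.18 kN·m (hogging).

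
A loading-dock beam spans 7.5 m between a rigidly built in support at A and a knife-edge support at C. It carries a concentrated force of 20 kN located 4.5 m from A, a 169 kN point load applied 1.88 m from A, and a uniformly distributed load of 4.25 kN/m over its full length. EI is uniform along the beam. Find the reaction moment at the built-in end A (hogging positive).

M_A = 263.3 kN·m

Release the roller at C. Primary structure: cantilever fixed at A.
Deflection at C on the released cantilever, summing each load's contribution:
  point load 20 at a = 4.5: Pa²(3L − a)/(6EI) = 1215/EI
  point load 169 at a = 1.88: Pa²(3L − a)/(6EI) = 2053/EI
  UDL 4.25: wL⁴/(8EI) = 1681/EI
  δ_0 = 4949/EI
Flexibility coefficient — unit upward force at C: δ_{CC} = L³/(3EI) = 140.6/EI.
The prop prevents deflection at C: R_C = δ_0/δ_{CC} = 4949/140.6 = 35.19 kN.
Moment equilibrium about A: M_A = Σ(load moments about A) − R_C·L = 527.3 − 35.19×7.5 = 263.3 kN·m.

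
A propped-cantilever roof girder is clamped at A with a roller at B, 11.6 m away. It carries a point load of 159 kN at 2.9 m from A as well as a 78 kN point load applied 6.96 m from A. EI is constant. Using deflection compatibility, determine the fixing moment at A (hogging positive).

M_A = 454.6 kN·m

Release the roller at B. Primary structure: cantilever fixed at A.
Primary-structure tip deflection at B by superposition:
  point load 159 at a = 2.9: Pa²(3L − a)/(6EI) = 7109/EI
  point load 78 at a = 6.96: Pa²(3L − a)/(6EI) = 17532/EI
  δ_0 = 24641/EI
Flexibility coefficient — unit upward force at B: δ_{BB} = L³/(3EI) = 520.3/EI.
The prop prevents deflection at B: R_B = δ_0/δ_{BB} = 24641/520.3 = 47.36 kN.
Moment equilibrium about A: M_A = Σ(load moments about A) − R_B·L = 1004 − 47.36×11.6 = 454.6 kN·m.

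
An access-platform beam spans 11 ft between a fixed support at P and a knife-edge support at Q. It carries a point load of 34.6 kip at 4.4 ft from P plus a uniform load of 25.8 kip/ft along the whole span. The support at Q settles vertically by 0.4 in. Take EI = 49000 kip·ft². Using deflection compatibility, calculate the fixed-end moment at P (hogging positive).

Release the roller at Q. Primary structure: cantilever fixed at P.
Free-end deflection of the primary structure under the applied loading (downward +):
  point load 34.6 at a = 4.4: Pa²(3L − a)/(6EI) = 3193/EI
  UDL 25.8: wL⁴/(8EI) = 47217/EI
  δ_0 = 50410/EI
Tip deflection under a unit load at Q: L³/(3EI) = 443.7/EI.
With EI = 49000 kip·ft²: δ_0 = 1.0288 ft and δ_{QQ} = 0.009054 ft/kip.
Compatibility — the beam at Q must follow the support down by 0.03333 ft: δ_0 − R_Q·δ_{QQ} = 0.03333, so R_Q = (1.0288 − 0.03333)/0.009054 = 109.9 kip.
Moment equilibrium about P: M_P = Σ(load moments about P) − R_Q·L = 1713 − 109.9×11 = 503.8 kip·ft.

M_P = 503.8 kip·ft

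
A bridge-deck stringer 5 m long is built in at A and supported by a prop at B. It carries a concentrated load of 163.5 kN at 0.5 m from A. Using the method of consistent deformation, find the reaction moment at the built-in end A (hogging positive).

M_A = 69.9 kN·m

Release the roller at B. Primary structure: cantilever fixed at A.
Downward deflection at the released point B due to the loads:
  point load 163.5 at a = 0.5: Pa²(3L − a)/(6EI) = 98.78/EI
Tip deflection under a unit load at B: L³/(3EI) = 41.67/EI.
Compatibility at B: δ_0 − R_B·δ_{BB} = 0, so R_B = 98.78/41.67 = 2.371 kN.
Moment equilibrium about A: M_A = Σ(load moments about A) − R_B·L = 81.75 − 2.371×5 = 69.9 kN·m.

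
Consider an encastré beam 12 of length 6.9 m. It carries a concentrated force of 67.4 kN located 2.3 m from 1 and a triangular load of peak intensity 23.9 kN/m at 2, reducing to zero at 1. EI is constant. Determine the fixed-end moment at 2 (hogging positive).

Take the two fixed-end moments M_1, M_2 as redundants; the released structure is the simple span 12.
End rotations of the released simple span under the applied load (×1/EI):
  at 1: point load 67.4 at a = 2.3: Pab(L + b)/(6LEI) = 198.1/EI
  at 2: point load 67.4 at a = 2.3: Pab(L + a)/(6LEI) = 158.5/EI
  at 1: triangular load, peak 23.9: 7w₀L³/(360EI) = 152.7/EI
  at 2: triangular load, peak 23.9: w₀L³/(45EI) = 174.5/EI
  θ_10 = 350.7/EI,  θ_20 = 332.9/EI
Flexibility coefficients: a unit moment at one end gives L/(3EI) there and L/(6EI) at the far end, so f₁₁ = f₂₂ = 2.3/EI and f₁₂ = f₂₁ = 1.15/EI.
Compatibility — zero rotation at each built-in end:
  2.3 M_1 + 1.15 M_2 = 350.7
  1.15 M_1 + 2.3 M_2 = 332.9
Solving the pair gives M_1 = 106.8 kN·m and M_2 = 91.34 kN·m (hogging).

M_2 = 91.34 kN·m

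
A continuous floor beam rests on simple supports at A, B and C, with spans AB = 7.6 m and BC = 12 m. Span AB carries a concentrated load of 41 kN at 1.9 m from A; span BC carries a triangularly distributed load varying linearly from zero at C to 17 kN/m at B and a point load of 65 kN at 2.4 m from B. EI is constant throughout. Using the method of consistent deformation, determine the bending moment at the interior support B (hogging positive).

Release continuity at B by inserting a hinge; the redundant is the internal moment M_B. The primary structure is two simply-supported spans AB and BC.
Rotations at B on the released spans (each span's end-slope, ×1/EI):
  span AB: point load 41 at a = 1.9: Pab(L + a)/(6LEI) = 92.51/EI
  span BC: triangular load, peak 17: w₀L³/(45EI) = 652.8/EI
  span BC: point load 65 at a = 2.4: Pab(L + b)/(6LEI) = 449.3/EI
  relative rotation θ_0 = (92.51 + 1102)/EI = 1195/EI
A unit hogging moment at B produces rotation L₁/(3EI) + L₂/(3EI) = 6.533/EI.
Compatibility: M_B·(L₁+L₂)/(3EI) = θ_0, giving M_B = 182.8 kN·m (hogging).

M_B = 182.8 kN·m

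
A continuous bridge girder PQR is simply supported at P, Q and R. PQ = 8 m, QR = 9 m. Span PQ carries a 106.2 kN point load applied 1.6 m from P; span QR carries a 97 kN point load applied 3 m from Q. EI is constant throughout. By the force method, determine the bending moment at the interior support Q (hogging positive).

Release continuity at Q by inserting a hinge; the redundant is the internal moment M_Q. The primary structure is two simply-supported spans PQ and QR.
End slopes at the hinge Q, treating each span as simply supported:
  span PQ: point load 106.2 at a = 1.6: Pab(L + a)/(6LEI) = 217.5/EI
  span QR: point load 97 at a = 3: Pab(L + b)/(6LEI) = 485/EI
  relative rotation θ_0 = (217.5 + 485)/EI = 702.5/EI
A unit hogging moment at Q produces rotation L₁/(3EI) + L₂/(3EI) = 5.667/EI.
Compatibility: M_Q·(L₁+L₂)/(3EI) = θ_0, giving M_Q = 124 kN·m (hogging).

M_Q = 124 kN·m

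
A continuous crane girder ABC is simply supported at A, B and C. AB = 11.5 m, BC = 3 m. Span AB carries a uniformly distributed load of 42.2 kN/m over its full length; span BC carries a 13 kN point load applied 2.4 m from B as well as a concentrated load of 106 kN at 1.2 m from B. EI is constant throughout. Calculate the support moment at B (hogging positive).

M_B = 566.7 kN·m

Insert a hinge at B; M_B is the redundant, and each span becomes simply supported.
Discontinuity in slope at B on the released structure — sum the simple-span end rotations:
  span AB: UDL 42.2: wL³/(24EI) = 2674/EI
  span BC: point load 13 at a = 2.4: Pab(L + b)/(6LEI) = 3.744/EI
  span BC: point load 106 at a = 1.2: Pab(L + b)/(6LEI) = 61.06/EI
  relative rotation θ_0 = (2674 + 64.8)/EI = 2739/EI
A unit hogging moment at B produces rotation L₁/(3EI) + L₂/(3EI) = 4.833/EI.
Slope continuity at B: θ_0 = M_B·4.833/EI, so M_B = 2739/4.833 = 566.7 kN·m (hogging).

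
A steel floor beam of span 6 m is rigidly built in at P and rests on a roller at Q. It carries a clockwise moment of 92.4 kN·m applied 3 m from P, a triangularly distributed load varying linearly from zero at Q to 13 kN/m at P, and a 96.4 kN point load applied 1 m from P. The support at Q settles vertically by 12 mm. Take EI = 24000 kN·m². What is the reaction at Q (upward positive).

Remove the prop at Q; the released (primary) structure is a cantilever built in at P.
Free-end deflection of the primary structure under the applied loading (downward +):
  clockwise couple 92.4 at a = 3: M₀a(2L − a)/(2EI) = 1247/EI
  triangular load, peak 13 at the fixed end: w₀L⁴/(30EI) = 561.6/EI
  point load 96.4 at a = 1: Pa²(3L − a)/(6EI) = 273.1/EI
  δ_0 = 2082/EI
Flexibility coefficient — unit upward force at Q: δ_{QQ} = L³/(3EI) = 72/EI.
With EI = 24000 kN·m²: δ_0 = 0.086756 m and δ_{QQ} = 0.003 m/kN.
Compatibility — the beam at Q must follow the support down by 0.012 m: δ_0 − R_Q·δ_{QQ} = 0.012, so R_Q = (0.086756 − 0.012)/0.003 = 24.92 kN.

R_Q = 24.92 kN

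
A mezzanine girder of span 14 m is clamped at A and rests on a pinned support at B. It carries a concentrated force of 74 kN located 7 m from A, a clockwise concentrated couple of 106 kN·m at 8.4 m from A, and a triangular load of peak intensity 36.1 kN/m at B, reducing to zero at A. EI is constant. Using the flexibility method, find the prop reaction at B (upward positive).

Take the reaction at B as the redundant and release it; the primary structure is a cantilever fixed at A.
Free-end deflection of the primary structure under the applied loading (downward +):
  point load 74 at a = 7: Pa²(3L − a)/(6EI) = 21152/EI
  clockwise couple 106 at a = 8.4: M₀a(2L − a)/(2EI) = 8726/EI
  triangular load, peak 36.1 at the free end: 11w₀L⁴/(120EI) = 127125/EI
  δ_0 = 157003/EI
Flexibility coefficient — unit upward force at B: δ_{BB} = L³/(3EI) = 914.7/EI.
The prop prevents deflection at B: R_B = δ_0/δ_{BB} = 157003/914.7 = 171.7 kN.

R_B = 171.7 kN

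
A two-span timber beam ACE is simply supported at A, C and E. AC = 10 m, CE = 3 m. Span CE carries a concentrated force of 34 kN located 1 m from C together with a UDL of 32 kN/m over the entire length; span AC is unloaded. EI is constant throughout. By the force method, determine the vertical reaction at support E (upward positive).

R_E = 55.11 kN

Release continuity at C by inserting a hinge; the redundant is the internal moment M_C. The primary structure is two simply-supported spans AC and CE.
Rotations at C on the released spans (each span's end-slope, ×1/EI):
  span CE: point load 34 at a = 1: Pab(L + b)/(6LEI) = 18.89/EI
  span CE: UDL 32: wL³/(24EI) = 36/EI
  relative rotation θ_0 = (0 + 54.89)/EI = 54.89/EI
A unit hogging moment at C produces rotation L₁/(3EI) + L₂/(3EI) = 4.333/EI.
Slope continuity at C: θ_0 = M_C·4.333/EI, so M_C = 54.89/4.333 = 12.67 kN·m (hogging).
Span CE, ΣM about E: R_C^{CE}·3 = 212 + 12.67, so R_C^{CE} = 74.89 kN and R_E = 130 − 74.89 = 55.11 kN.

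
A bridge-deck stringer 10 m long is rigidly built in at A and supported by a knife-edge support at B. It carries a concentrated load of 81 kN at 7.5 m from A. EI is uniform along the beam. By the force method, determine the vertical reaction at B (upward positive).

R_B = 51.26 kN

Take the reaction at B as the redundant and release it; the primary structure is a cantilever fixed at A.
Downward deflection at the released point B due to the loads:
  point load 81 at a = 7.5: Pa²(3L − a)/(6EI) = 17086/EI
Tip deflection under a unit load at B: L³/(3EI) = 333.3/EI.
The prop prevents deflection at B: R_B = δ_0/δ_{BB} = 17086/333.3 = 51.26 kN.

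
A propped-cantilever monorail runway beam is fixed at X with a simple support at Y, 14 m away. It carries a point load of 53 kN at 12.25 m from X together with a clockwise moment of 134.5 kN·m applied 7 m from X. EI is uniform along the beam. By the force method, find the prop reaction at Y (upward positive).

Choose R_Y as the redundant. The primary structure is the cantilever fixed at X.
Primary-structure tip deflection at Y by superposition:
  point load 53 at a = 12.25: Pa²(3L − a)/(6EI) = 39435/EI
  clockwise couple 134.5 at a = 7: M₀a(2L − a)/(2EI) = 9886/EI
  δ_0 = 49321/EI
Flexibility coefficient — unit upward force at Y: δ_{YY} = L³/(3EI) = 914.7/EI.
The prop prevents deflection at Y: R_Y = δ_0/δ_{YY} = 49321/914.7 = 53.92 kN.

R_Y = 53.92 kN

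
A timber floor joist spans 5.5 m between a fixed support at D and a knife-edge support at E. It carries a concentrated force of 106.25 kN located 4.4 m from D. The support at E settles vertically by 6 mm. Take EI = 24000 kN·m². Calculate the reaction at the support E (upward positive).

R_E = 72.2 kN

Release the roller at E. Primary structure: cantilever fixed at D.
Deflection at E on the released cantilever, summing each load's contribution:
  point load 106.25 at a = 4.4: Pa²(3L − a)/(6EI) = 4148/EI
Tip deflection under a unit load at E: L³/(3EI) = 55.46/EI.
With EI = 24000 kN·m²: δ_0 = 0.17285 m and δ_{EE} = 0.002311 m/kN.
Compatibility — the beam at E must follow the support down by 0.006 m: δ_0 − R_E·δ_{EE} = 0.006, so R_E = (0.17285 − 0.006)/0.002311 = 72.2 kN.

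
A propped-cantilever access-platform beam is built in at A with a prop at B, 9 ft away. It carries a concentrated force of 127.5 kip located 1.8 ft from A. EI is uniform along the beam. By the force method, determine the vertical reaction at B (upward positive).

Choose R_B as the redundant. The primary structure is the cantilever fixed at A.
Downward deflection at the released point B due to the loads:
  point load 127.5 at a = 1.8: Pa²(3L − a)/(6EI) = 1735/EI
Flexibility coefficient — unit upward force at B: δ_{BB} = L³/(3EI) = 243/EI.
The prop prevents deflection at B: R_B = δ_0/δ_{BB} = 1735/243 = 7.14 kip.

R_B = 7.14 kip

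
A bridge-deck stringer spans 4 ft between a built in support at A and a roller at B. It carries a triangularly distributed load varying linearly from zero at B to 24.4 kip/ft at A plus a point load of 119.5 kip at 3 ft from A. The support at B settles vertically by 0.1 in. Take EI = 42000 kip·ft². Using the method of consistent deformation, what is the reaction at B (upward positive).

Choose R_B as the redundant. The primary structure is the cantilever fixed at A.
Deflection at B on the released cantilever, summing each load's contribution:
  triangular load, peak 24.4 at the fixed end: w₀L⁴/(30EI) = 208.2/EI
  point load 119.5 at a = 3: Pa²(3L − a)/(6EI) = 1613/EI
  δ_0 = 1821/EI
Flexibility coefficient — unit upward force at B: δ_{BB} = L³/(3EI) = 21.33/EI.
With EI = 42000 kip·ft²: δ_0 = 0.043368 ft and δ_{BB} = 0.000508 ft/kip.
Compatibility — the beam at B must follow the support down by 0.008333 ft: δ_0 − R_B·δ_{BB} = 0.008333, so R_B = (0.043368 − 0.008333)/0.000508 = 68.97 kip.

R_B = 68.97 kip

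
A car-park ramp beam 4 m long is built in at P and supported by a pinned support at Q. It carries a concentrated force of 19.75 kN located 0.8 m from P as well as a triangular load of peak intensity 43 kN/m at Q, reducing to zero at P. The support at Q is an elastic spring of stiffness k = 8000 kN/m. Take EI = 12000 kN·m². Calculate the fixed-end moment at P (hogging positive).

M_P = 64.23 kN·m

Choose R_Q as the redundant. The primary structure is the cantilever fixed at P.
Deflection at Q on the released cantilever, summing each load's contribution:
  point load 19.75 at a = 0.8: Pa²(3L − a)/(6EI) = 23.59/EI
  triangular load, peak 43 at the free end: 11w₀L⁴/(120EI) = 1009/EI
  δ_0 = 1033/EI
Tip deflection under a unit load at Q: L³/(3EI) = 21.33/EI.
With EI = 12000 kN·m²: δ_0 = 0.086055 m and δ_{QQ} = 0.001778 m/kN.
Compatibility — the spring shortens by R_Q/k under the reaction it provides: δ_0 − R_Q·δ_{QQ} = R_Q/k. With 1/k = 0.000125 m/kN, R_Q = δ_0 / (δ_{QQ} + 1/k) = 0.086055 / (0.001778 + 0.000125) = 45.23 kN.
Moment equilibrium about P: M_P = Σ(load moments about P) − R_Q·L = 245.1 − 45.23×4 = 64.23 kN·m.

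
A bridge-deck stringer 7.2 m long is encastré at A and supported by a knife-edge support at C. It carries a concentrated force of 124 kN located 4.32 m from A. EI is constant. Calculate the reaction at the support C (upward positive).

Take the reaction at C as the redundant and release it; the primary structure is a cantilever fixed at A.
Primary-structure tip deflection at C by superposition:
  point load 124 at a = 4.32: Pa²(3L − a)/(6EI) = 6665/EI
Flexibility coefficient — unit upward force at C: δ_{CC} = L³/(3EI) = 124.4/EI.
Compatibility at C: δ_0 − R_C·δ_{CC} = 0, so R_C = 6665/124.4 = 53.57 kN.

R_C = 53.57 kN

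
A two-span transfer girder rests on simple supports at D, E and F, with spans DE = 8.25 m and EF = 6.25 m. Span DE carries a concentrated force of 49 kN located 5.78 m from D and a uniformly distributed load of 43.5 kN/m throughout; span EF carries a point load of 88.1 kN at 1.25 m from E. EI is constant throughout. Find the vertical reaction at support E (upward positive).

R_E = 364.6 kN

Take M_E as the redundant. Released structure: two simple spans DE and EF with a hinge at E.
Rotations at E on the released spans (each span's end-slope, ×1/EI):
  span DE: point load 49 at a = 5.78: Pab(L + a)/(6LEI) = 198.3/EI
  span DE: UDL 43.5: wL³/(24EI) = 1018/EI
  span EF: point load 88.1 at a = 1.25: Pab(L + b)/(6LEI) = 165.2/EI
  relative rotation θ_0 = (1216 + 165.2)/EI = 1381/EI
A unit hogging moment at E produces rotation L₁/(3EI) + L₂/(3EI) = 4.833/EI.
Slope continuity at E: θ_0 = M_E·4.833/EI, so M_E = 1381/4.833 = 285.8 kN·m (hogging).
Span DE, ΣM about D with M_E applied at E: R_E^{DE}·8.25 = 1764 + 285.8, so R_E^{DE} = 248.4 kN and R_D = 407.9 − 248.4 = 159.5 kN.
Span EF, ΣM about F: R_E^{EF}·6.25 = 440.5 + 285.8, so R_E^{EF} = 116.2 kN and R_F = 88.1 − 116.2 = -28.1 kN.
R_E = 248.4 + 116.2 = 364.6 kN.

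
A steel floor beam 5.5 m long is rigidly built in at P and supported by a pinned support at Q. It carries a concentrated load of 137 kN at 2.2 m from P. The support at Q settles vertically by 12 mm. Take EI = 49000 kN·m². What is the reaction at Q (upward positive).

R_Q = 17.89 kN

Take the reaction at Q as the redundant and release it; the primary structure is a cantilever fixed at P.
Free-end deflection of the primary structure under the applied loading (downward +):
  point load 137 at a = 2.2: Pa²(3L − a)/(6EI) = 1580/EI
Tip deflection under a unit load at Q: L³/(3EI) = 55.46/EI.
With EI = 49000 kN·m²: δ_0 = 0.032252 m and δ_{QQ} = 0.001132 m/kN.
Compatibility — the beam at Q must follow the support down by 0.012 m: δ_0 − R_Q·δ_{QQ} = 0.012, so R_Q = (0.032252 − 0.012)/0.001132 = 17.89 kN.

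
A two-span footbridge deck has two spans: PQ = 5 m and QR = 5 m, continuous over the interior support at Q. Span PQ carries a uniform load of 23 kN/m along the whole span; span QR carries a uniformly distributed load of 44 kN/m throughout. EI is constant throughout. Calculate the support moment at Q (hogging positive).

Take M_Q as the redundant. Released structure: two simple spans PQ and QR with a hinge at Q.
Rotations at Q on the released spans (each span's end-slope, ×1/EI):
  span PQ: UDL 23: wL³/(24EI) = 119.8/EI
  span QR: UDL 44: wL³/(24EI) = 229.2/EI
  relative rotation θ_0 = (119.8 + 229.2)/EI = 349/EI
A unit hogging moment at Q produces rotation L₁/(3EI) + L₂/(3EI) = 3.333/EI.
Slope continuity at Q: θ_0 = M_Q·3.333/EI, so M_Q = 349/3.333 = 104.7 kN·m (hogging).

M_Q = 104.7 kN·m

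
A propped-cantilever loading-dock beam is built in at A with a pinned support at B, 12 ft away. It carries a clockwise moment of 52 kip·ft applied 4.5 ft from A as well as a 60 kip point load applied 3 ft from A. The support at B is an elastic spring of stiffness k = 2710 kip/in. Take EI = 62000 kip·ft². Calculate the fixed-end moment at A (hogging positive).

Remove the prop at B; the released (primary) structure is a cantilever built in at A.
Deflection at B on the released cantilever, summing each load's contribution:
  clockwise couple 52 at a = 4.5: M₀a(2L − a)/(2EI) = 2282/EI
  point load 60 at a = 3: Pa²(3L − a)/(6EI) = 2970/EI
  δ_0 = 5252/EI
Tip deflection under a unit load at B: L³/(3EI) = 576/EI.
With EI = 62000 kip·ft²: δ_0 = 0.084702 ft and δ_{BB} = 0.00929 ft/kip.
Compatibility — the spring shortens by R_B/k under the reaction it provides: δ_0 − R_B·δ_{BB} = R_B/k. With 1/k = 1/(2710×12) ft/kip = 0.000031 ft/kip, R_B = δ_0 / (δ_{BB} + 1/k) = 0.084702 / (0.00929 + 0.000031) = 9.087 kip.
Moment equilibrium about A: M_A = Σ(load moments about A) − R_B·L = 232 − 9.087×12 = 123 kip·ft.

M_A = 123 kip·ft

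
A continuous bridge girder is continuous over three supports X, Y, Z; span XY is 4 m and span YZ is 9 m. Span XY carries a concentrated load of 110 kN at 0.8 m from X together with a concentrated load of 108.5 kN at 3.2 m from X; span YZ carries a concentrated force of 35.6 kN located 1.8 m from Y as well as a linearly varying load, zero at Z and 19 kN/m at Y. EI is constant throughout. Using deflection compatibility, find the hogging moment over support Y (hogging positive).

M_Y = 135.2 kN·m

Insert a hinge at Y; M_Y is the redundant, and each span becomes simply supported.
End slopes at the hinge Y, treating each span as simply supported:
  span XY: point load 110 at a = 0.8: Pab(L + a)/(6LEI) = 56.32/EI
  span XY: point load 108.5 at a = 3.2: Pab(L + a)/(6LEI) = 83.33/EI
  span YZ: point load 35.6 at a = 1.8: Pab(L + b)/(6LEI) = 138.4/EI
  span YZ: triangular load, peak 19: w₀L³/(45EI) = 307.8/EI
  relative rotation θ_0 = (139.6 + 446.2)/EI = 585.9/EI
A unit hogging moment at Y produces rotation L₁/(3EI) + L₂/(3EI) = 4.333/EI.
Compatibility: M_Y·(L₁+L₂)/(3EI) = θ_0, giving M_Y = 135.2 kN·m (hogging).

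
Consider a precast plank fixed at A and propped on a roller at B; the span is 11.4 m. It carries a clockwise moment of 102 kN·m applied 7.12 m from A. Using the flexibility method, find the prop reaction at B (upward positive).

R_B = 11.53 kN

Take the reaction at B as the redundant and release it; the primary structure is a cantilever fixed at A.
Primary-structure tip deflection at B by superposition:
  clockwise couple 102 at a = 7.12: M₀a(2L − a)/(2EI) = 5694/EI
Tip deflection under a unit load at B: L³/(3EI) = 493.8/EI.
The prop prevents deflection at B: R_B = δ_0/δ_{BB} = 5694/493.8 = 11.53 kN.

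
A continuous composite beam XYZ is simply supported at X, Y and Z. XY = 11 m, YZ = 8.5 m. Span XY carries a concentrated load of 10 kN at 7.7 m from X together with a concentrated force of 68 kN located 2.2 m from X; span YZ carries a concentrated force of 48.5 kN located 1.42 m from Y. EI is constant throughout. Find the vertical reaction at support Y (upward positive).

Take M_Y as the redundant. Released structure: two simple spans XY and YZ with a hinge at Y.
End slopes at the hinge Y, treating each span as simply supported:
  span XY: point load 10 at a = 7.7: Pab(L + a)/(6LEI) = 72/EI
  span XY: point load 68 at a = 2.2: Pab(L + a)/(6LEI) = 263.3/EI
  span YZ: point load 48.5 at a = 1.42: Pab(L + b)/(6LEI) = 149/EI
  relative rotation θ_0 = (335.3 + 149)/EI = 484.2/EI
A unit hogging moment at Y produces rotation L₁/(3EI) + L₂/(3EI) = 6.5/EI.
Compatibility: M_Y·(L₁+L₂)/(3EI) = θ_0, giving M_Y = 74.5 kN·m (hogging).
Span XY, ΣM about X with M_Y applied at Y: R_Y^{XY}·11 = 226.6 + 74.5, so R_Y^{XY} = 27.37 kN and R_X = 78 − 27.37 = 50.63 kN.
Span YZ, ΣM about Z: R_Y^{YZ}·8.5 = 343.4 + 74.5, so R_Y^{YZ} = 49.16 kN and R_Z = 48.5 − 49.16 = -0.6623 kN.
R_Y = 27.37 + 49.16 = 76.54 kN.

R_Y = 76.54 kN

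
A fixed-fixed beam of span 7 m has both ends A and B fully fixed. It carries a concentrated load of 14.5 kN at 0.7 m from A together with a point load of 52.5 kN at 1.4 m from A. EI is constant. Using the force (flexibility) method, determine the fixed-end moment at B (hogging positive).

Release both end moments; the primary structure is a simply-supported span AB with redundants M_A and M_B.
End rotations of the released simple span under the applied load (×1/EI):
  at A: point load 14.5 at a = 0.7: Pab(L + b)/(6LEI) = 20.25/EI
  at B: point load 14.5 at a = 0.7: Pab(L + a)/(6LEI) = 11.72/EI
  at A: point load 52.5 at a = 1.4: Pab(L + b)/(6LEI) = 123.5/EI
  at B: point load 52.5 at a = 1.4: Pab(L + a)/(6LEI) = 82.32/EI
  θ_A0 = 143.7/EI,  θ_B0 = 94.04/EI
Flexibility coefficients: a unit moment at one end gives L/(3EI) there and L/(6EI) at the far end, so f₁₁ = f₂₂ = 2.333/EI and f₁₂ = f₂₁ = 1.167/EI.
Compatibility — zero rotation at each built-in end:
  2.333 M_A + 1.167 M_B = 143.7
  1.167 M_A + 2.333 M_B = 94.04
Solving the pair gives M_A = 55.26 kN·m and M_B = 12.67 kN·m (hogging).

M_B = 12.67 kN·m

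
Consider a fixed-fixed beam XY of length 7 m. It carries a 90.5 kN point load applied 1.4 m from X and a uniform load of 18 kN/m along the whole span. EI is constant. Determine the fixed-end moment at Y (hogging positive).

Take the two fixed-end moments M_X, M_Y as redundants; the released structure is the simple span XY.
End rotations of the released simple span under the applied load (×1/EI):
  at X: point load 90.5 at a = 1.4: Pab(L + b)/(6LEI) = 212.9/EI
  at Y: point load 90.5 at a = 1.4: Pab(L + a)/(6LEI) = 141.9/EI
  at X: UDL 18: wL³/(24EI) = 257.2/EI
  at Y: UDL 18: wL³/(24EI) = 257.2/EI
  θ_X0 = 470.1/EI,  θ_Y0 = 399.2/EI
Flexibility coefficients: a unit moment at one end gives L/(3EI) there and L/(6EI) at the far end, so f₁₁ = f₂₂ = 2.333/EI and f₁₂ = f₂₁ = 1.167/EI.
Compatibility — zero rotation at each built-in end:
  2.333 M_X + 1.167 M_Y = 470.1
  1.167 M_X + 2.333 M_Y = 399.2
Solving the pair gives M_X = 154.6 kN·m and M_Y = 93.77 kN·m (hogging).

M_Y = 93.77 kN·m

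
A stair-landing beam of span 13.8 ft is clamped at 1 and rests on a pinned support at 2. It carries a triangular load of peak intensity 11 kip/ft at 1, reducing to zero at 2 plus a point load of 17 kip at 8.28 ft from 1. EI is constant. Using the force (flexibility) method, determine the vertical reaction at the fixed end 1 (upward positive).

Remove the prop at 2; the released (primary) structure is a cantilever built in at 1.
Deflection at 2 on the released cantilever, summing each load's contribution:
  triangular load, peak 11 at the fixed end: w₀L⁴/(30EI) = 13298/EI
  point load 17 at a = 8.28: Pa²(3L − a)/(6EI) = 6434/EI
  δ_0 = 19732/EI
Flexibility coefficient — unit upward force at 2: δ_{22} = L³/(3EI) = 876/EI.
The prop prevents deflection at 2: R_2 = δ_0/δ_{22} = 19732/876 = 22.52 kip.
Vertical equilibrium: R_1 = ΣP − R_2 = 92.9 − 22.52 = 70.38 kip.

R_1 = 70.38 kip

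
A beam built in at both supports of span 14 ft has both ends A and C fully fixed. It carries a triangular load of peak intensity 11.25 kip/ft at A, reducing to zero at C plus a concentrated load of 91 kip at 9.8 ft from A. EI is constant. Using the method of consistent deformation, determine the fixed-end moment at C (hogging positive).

Take the two fixed-end moments M_A, M_C as redundants; the released structure is the simple span AC.
End rotations of the released simple span under the applied load (×1/EI):
  at A: triangular load, peak 11.25: w₀L³/(45EI) = 686/EI
  at C: triangular load, peak 11.25: 7w₀L³/(360EI) = 600.2/EI
  at A: point load 91 at a = 9.8: Pab(L + b)/(6LEI) = 811.5/EI
  at C: point load 91 at a = 9.8: Pab(L + a)/(6LEI) = 1061/EI
  θ_A0 = 1498/EI,  θ_C0 = 1661/EI
Flexibility coefficients: a unit moment at one end gives L/(3EI) there and L/(6EI) at the far end, so f₁₁ = f₂₂ = 4.667/EI and f₁₂ = f₂₁ = 2.333/EI.
Compatibility — zero rotation at each built-in end:
  4.667 M_A + 2.333 M_C = 1498
  2.333 M_A + 4.667 M_C = 1661
Solving the pair gives M_A = 190.5 kip·ft and M_C = 260.8 kip·ft (hogging).

M_C = 260.8 kip·ft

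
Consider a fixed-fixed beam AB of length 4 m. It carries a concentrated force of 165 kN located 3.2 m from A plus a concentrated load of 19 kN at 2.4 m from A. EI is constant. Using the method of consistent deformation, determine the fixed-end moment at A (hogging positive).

Release both end moments; the primary structure is a simply-supported span AB with redundants M_A and M_B.
Simple-span end rotations at A and B under the given loads:
  at A: point load 165 at a = 3.2: Pab(L + b)/(6LEI) = 84.48/EI
  at B: point load 165 at a = 3.2: Pab(L + a)/(6LEI) = 126.7/EI
  at A: point load 19 at a = 2.4: Pab(L + b)/(6LEI) = 17.02/EI
  at B: point load 19 at a = 2.4: Pab(L + a)/(6LEI) = 19.46/EI
  θ_A0 = 101.5/EI,  θ_B0 = 146.2/EI
Flexibility coefficients: a unit moment at one end gives L/(3EI) there and L/(6EI) at the far end, so f₁₁ = f₂₂ = 1.333/EI and f₁₂ = f₂₁ = 0.6667/EI.
Compatibility — zero rotation at each built-in end:
  1.333 M_A + 0.6667 M_B = 101.5
  0.6667 M_A + 1.333 M_B = 146.2
Solving the pair gives M_A = 28.42 kN·m and M_B = 95.42 kN·m (hogging).

M_A = 28.42 kN·m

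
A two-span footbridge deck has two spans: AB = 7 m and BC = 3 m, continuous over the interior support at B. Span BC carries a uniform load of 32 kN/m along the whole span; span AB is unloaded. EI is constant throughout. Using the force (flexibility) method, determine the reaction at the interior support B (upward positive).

R_B = 53.14 kN

Insert a hinge at B; M_B is the redundant, and each span becomes simply supported.
Discontinuity in slope at B on the released structure — sum the simple-span end rotations:
  span BC: UDL 32: wL³/(24EI) = 36/EI
  relative rotation θ_0 = (0 + 36)/EI = 36/EI
A unit hogging moment at B produces rotation L₁/(3EI) + L₂/(3EI) = 3.333/EI.
Slope continuity at B: θ_0 = M_B·3.333/EI, so M_B = 36/3.333 = 10.8 kN·m (hogging).
Span AB, ΣM about A with M_B applied at B: R_B^{AB}·7 = 0 + 10.8, so R_B^{AB} = 1.543 kN and R_A = 0 − 1.543 = -1.543 kN.
Span BC, ΣM about C: R_B^{BC}·3 = 144 + 10.8, so R_B^{BC} = 51.6 kN and R_C = 96 − 51.6 = 44.4 kN.
R_B = 1.543 + 51.6 = 53.14 kN.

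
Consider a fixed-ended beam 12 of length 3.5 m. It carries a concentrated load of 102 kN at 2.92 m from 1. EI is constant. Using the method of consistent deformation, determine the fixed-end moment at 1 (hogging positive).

Take the two fixed-end moments M_1, M_2 as redundants; the released structure is the simple span 12.
Simple-span end rotations at 1 and 2 under the given loads:
  at 1: point load 102 at a = 2.92: Pab(L + b)/(6LEI) = 33.56/EI
  at 2: point load 102 at a = 2.92: Pab(L + a)/(6LEI) = 52.81/EI
  θ_10 = 33.56/EI,  θ_20 = 52.81/EI
Flexibility coefficients: a unit moment at one end gives L/(3EI) there and L/(6EI) at the far end, so f₁₁ = f₂₂ = 1.167/EI and f₁₂ = f₂₁ = 0.5833/EI.
Compatibility — zero rotation at each built-in end:
  1.167 M_1 + 0.5833 M_2 = 33.56
  0.5833 M_1 + 1.167 M_2 = 52.81
Solving the pair gives M_1 = 8.179 kN·m and M_2 = 41.18 kN·m (hogging).

M_1 = 8.179 kN·m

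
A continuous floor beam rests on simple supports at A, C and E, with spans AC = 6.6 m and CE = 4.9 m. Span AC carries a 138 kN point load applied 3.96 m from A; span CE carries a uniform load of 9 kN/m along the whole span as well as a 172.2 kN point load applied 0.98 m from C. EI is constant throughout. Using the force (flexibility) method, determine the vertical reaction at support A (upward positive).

Insert a hinge at C; M_C is the redundant, and each span becomes simply supported.
End slopes at the hinge C, treating each span as simply supported:
  span AC: point load 138 at a = 3.96: Pab(L + a)/(6LEI) = 384.7/EI
  span CE: UDL 9: wL³/(24EI) = 44.12/EI
  span CE: point load 172.2 at a = 0.98: Pab(L + b)/(6LEI) = 198.5/EI
  relative rotation θ_0 = (384.7 + 242.6)/EI = 627.3/EI
A unit hogging moment at C produces rotation L₁/(3EI) + L₂/(3EI) = 3.833/EI.
Slope continuity at C: θ_0 = M_C·3.833/EI, so M_C = 627.3/3.833 = 163.6 kN·m (hogging).
Span AC, ΣM about A with M_C applied at C: R_C^{AC}·6.6 = 546.5 + 163.6, so R_C^{AC} = 107.6 kN and R_A = 138 − 107.6 = 30.41 kN.

R_A = 30.41 kN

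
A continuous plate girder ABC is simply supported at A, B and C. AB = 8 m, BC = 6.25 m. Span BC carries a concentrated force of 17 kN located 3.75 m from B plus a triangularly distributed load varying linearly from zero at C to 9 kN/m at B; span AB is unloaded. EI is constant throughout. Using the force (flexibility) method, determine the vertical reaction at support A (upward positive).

R_A = -2.264 kN

Take M_B as the redundant. Released structure: two simple spans AB and BC with a hinge at B.
Rotations at B on the released spans (each span's end-slope, ×1/EI):
  span BC: point load 17 at a = 3.75: Pab(L + b)/(6LEI) = 37.19/EI
  span BC: triangular load, peak 9: w₀L³/(45EI) = 48.83/EI
  relative rotation θ_0 = (0 + 86.02)/EI = 86.02/EI
A unit hogging moment at B produces rotation L₁/(3EI) + L₂/(3EI) = 4.75/EI.
Slope continuity at B: θ_0 = M_B·4.75/EI, so M_B = 86.02/4.75 = 18.11 kN·m (hogging).
Span AB, ΣM about A with M_B applied at B: R_B^{AB}·8 = 0 + 18.11, so R_B^{AB} = 2.264 kN and R_A = 0 − 2.264 = -2.264 kN.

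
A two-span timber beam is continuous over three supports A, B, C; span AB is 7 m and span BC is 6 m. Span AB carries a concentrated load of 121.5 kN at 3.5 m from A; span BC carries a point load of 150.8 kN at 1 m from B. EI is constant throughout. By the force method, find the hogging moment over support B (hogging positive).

M_B = 139 kN·m

Release continuity at B by inserting a hinge; the redundant is the internal moment M_B. The primary structure is two simply-supported spans AB and BC.
End slopes at the hinge B, treating each span as simply supported:
  span AB: point load 121.5 at a = 3.5: Pab(L + a)/(6LEI) = 372.1/EI
  span BC: point load 150.8 at a = 1: Pab(L + b)/(6LEI) = 230.4/EI
  relative rotation θ_0 = (372.1 + 230.4)/EI = 602.5/EI
A unit hogging moment at B produces rotation L₁/(3EI) + L₂/(3EI) = 4.333/EI.
Slope continuity at B: θ_0 = M_B·4.333/EI, so M_B = 602.5/4.333 = 139 kN·m (hogging).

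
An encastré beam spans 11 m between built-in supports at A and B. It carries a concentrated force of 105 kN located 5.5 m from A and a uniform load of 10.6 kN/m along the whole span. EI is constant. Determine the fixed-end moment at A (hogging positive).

Take the two fixed-end moments M_A, M_B as redundants; the released structure is the simple span AB.
End rotations of the released simple span under the applied load (×1/EI):
  at A: point load 105 at a = 5.5: Pab(L + b)/(6LEI) = 794.1/EI
  at B: point load 105 at a = 5.5: Pab(L + a)/(6LEI) = 794.1/EI
  at A: UDL 10.6: wL³/(24EI) = 587.9/EI
  at B: UDL 10.6: wL³/(24EI) = 587.9/EI
  θ_A0 = 1382/EI,  θ_B0 = 1382/EI
Flexibility coefficients: a unit moment at one end gives L/(3EI) there and L/(6EI) at the far end, so f₁₁ = f₂₂ = 3.667/EI and f₁₂ = f₂₁ = 1.833/EI.
Compatibility — zero rotation at each built-in end:
  3.667 M_A + 1.833 M_B = 1382
  1.833 M_A + 3.667 M_B = 1382
Solving the pair gives M_A = 251.3 kN·m and M_B = 251.3 kN·m (hogging).

M_A = 251.3 kN·m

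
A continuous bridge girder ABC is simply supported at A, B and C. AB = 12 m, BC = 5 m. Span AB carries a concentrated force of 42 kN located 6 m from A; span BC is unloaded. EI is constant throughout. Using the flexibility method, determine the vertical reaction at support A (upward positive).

Release continuity at B by inserting a hinge; the redundant is the internal moment M_B. The primary structure is two simply-supported spans AB and BC.
Rotations at B on the released spans (each span's end-slope, ×1/EI):
  span AB: point load 42 at a = 6: Pab(L + a)/(6LEI) = 378/EI
  relative rotation θ_0 = (378 + 0)/EI = 378/EI
A unit hogging moment at B produces rotation L₁/(3EI) + L₂/(3EI) = 5.667/EI.
Compatibility: M_B·(L₁+L₂)/(3EI) = θ_0, giving M_B = 66.71 kN·m (hogging).
Span AB, ΣM about A with M_B applied at B: R_B^{AB}·12 = 252 + 66.71, so R_B^{AB} = 26.56 kN and R_A = 42 − 26.56 = 15.44 kN.

R_A = 15.44 kN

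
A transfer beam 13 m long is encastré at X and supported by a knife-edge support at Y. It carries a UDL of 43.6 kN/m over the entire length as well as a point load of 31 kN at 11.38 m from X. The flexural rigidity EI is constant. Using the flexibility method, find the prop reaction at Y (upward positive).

R_Y = 237.8 kN

Remove the prop at Y; the released (primary) structure is a cantilever built in at X.
Free-end deflection of the primary structure under the applied loading (downward +):
  UDL 43.6: wL⁴/(8EI) = 155657/EI
  point load 31 at a = 11.38: Pa²(3L − a)/(6EI) = 18481/EI
  δ_0 = 174138/EI
Tip deflection under a unit load at Y: L³/(3EI) = 732.3/EI.
The prop prevents deflection at Y: R_Y = δ_0/δ_{YY} = 174138/732.3 = 237.8 kN.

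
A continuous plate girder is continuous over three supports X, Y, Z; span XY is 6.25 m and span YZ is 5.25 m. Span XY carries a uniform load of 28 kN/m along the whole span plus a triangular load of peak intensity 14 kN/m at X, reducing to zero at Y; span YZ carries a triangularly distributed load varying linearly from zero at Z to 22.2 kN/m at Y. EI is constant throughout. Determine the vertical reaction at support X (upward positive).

Release continuity at Y by inserting a hinge; the redundant is the internal moment M_Y. The primary structure is two simply-supported spans XY and YZ.
Rotations at Y on the released spans (each span's end-slope, ×1/EI):
  span XY: UDL 28: wL³/(24EI) = 284.8/EI
  span XY: triangular load, peak 14: 7w₀L³/(360EI) = 66.46/EI
  span YZ: triangular load, peak 22.2: w₀L³/(45EI) = 71.39/EI
  relative rotation θ_0 = (351.3 + 71.39)/EI = 422.7/EI
A unit hogging moment at Y produces rotation L₁/(3EI) + L₂/(3EI) = 3.833/EI.
Slope continuity at Y: θ_0 = M_Y·3.833/EI, so M_Y = 422.7/3.833 = 110.3 kN·m (hogging).
Span XY, ΣM about X with M_Y applied at Y: R_Y^{XY}·6.25 = 638 + 110.3, so R_Y^{XY} = 119.7 kN and R_X = 218.8 − 119.7 = 99.02 kN.

R_X = 99.02 kN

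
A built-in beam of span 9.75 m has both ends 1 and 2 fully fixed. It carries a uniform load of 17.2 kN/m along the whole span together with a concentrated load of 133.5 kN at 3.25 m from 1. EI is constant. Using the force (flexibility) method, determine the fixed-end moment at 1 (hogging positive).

M_1 = 329.1 kN·m

Take the two fixed-end moments M_1, M_2 as redundants; the released structure is the simple span 12.
Simple-span end rotations at 1 and 2 under the given loads:
  at 1: UDL 17.2: wL³/(24EI) = 664.2/EI
  at 2: UDL 17.2: wL³/(24EI) = 664.2/EI
  at 1: point load 133.5 at a = 3.25: Pab(L + b)/(6LEI) = 783.4/EI
  at 2: point load 133.5 at a = 3.25: Pab(L + a)/(6LEI) = 626.7/EI
  θ_10 = 1448/EI,  θ_20 = 1291/EI
Flexibility coefficients: a unit moment at one end gives L/(3EI) there and L/(6EI) at the far end, so f₁₁ = f₂₂ = 3.25/EI and f₁₂ = f₂₁ = 1.625/EI.
Compatibility — zero rotation at each built-in end:
  3.25 M_1 + 1.625 M_2 = 1448
  1.625 M_1 + 3.25 M_2 = 1291
Solving the pair gives M_1 = 329.1 kN·m and M_2 = 232.7 kN·m (hogging).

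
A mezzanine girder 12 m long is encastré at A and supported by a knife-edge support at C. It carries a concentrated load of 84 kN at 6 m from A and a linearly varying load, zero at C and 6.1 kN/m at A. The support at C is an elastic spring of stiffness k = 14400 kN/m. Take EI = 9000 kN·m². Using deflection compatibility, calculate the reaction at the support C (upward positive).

Release the roller at C. Primary structure: cantilever fixed at A.
Downward deflection at the released point C due to the loads:
  point load 84 at a = 6: Pa²(3L − a)/(6EI) = 15120/EI
  triangular load, peak 6.1 at the fixed end: w₀L⁴/(30EI) = 4216/EI
  δ_0 = 19336/EI
Tip deflection under a unit load at C: L³/(3EI) = 576/EI.
With EI = 9000 kN·m²: δ_0 = 2.1485 m and δ_{CC} = 0.064 m/kN.
Compatibility — the spring shortens by R_C/k under the reaction it provides: δ_0 − R_C·δ_{CC} = R_C/k. With 1/k = 0.000069 m/kN, R_C = δ_0 / (δ_{CC} + 1/k) = 2.1485 / (0.064 + 0.000069) = 33.53 kN.

R_C = 33.53 kN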